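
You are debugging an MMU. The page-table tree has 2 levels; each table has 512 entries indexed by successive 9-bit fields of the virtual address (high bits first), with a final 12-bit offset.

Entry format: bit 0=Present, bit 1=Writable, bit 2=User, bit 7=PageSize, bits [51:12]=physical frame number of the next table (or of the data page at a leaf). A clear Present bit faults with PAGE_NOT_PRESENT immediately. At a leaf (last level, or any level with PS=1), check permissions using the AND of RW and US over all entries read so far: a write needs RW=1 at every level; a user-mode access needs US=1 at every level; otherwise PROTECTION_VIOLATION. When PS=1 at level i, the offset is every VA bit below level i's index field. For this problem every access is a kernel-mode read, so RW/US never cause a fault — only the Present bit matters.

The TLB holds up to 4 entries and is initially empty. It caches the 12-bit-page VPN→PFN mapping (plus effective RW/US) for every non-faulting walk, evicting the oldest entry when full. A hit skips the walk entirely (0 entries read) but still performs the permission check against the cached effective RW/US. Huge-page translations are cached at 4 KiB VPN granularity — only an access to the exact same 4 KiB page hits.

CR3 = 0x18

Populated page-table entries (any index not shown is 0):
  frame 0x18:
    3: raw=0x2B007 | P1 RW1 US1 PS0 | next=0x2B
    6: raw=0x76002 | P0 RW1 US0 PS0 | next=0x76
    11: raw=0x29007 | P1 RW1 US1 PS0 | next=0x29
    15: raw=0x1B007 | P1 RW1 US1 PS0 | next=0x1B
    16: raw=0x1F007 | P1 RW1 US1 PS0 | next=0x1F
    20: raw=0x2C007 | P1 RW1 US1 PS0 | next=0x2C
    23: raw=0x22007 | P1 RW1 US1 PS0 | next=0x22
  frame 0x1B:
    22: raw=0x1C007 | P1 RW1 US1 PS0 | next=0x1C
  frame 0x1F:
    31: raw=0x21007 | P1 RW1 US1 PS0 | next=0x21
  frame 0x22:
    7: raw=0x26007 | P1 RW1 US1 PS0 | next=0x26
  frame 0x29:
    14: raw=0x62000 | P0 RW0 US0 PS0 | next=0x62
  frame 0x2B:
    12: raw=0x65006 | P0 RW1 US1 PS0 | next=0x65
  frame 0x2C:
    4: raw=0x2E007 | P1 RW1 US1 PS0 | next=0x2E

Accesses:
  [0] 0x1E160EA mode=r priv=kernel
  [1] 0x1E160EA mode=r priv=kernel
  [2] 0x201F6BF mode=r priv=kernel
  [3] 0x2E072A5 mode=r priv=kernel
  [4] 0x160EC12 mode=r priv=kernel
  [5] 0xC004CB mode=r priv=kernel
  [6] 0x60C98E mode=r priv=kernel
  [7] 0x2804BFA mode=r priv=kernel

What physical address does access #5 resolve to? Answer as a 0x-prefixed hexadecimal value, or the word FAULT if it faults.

Walk each access:
#0 VA=0x1E160EA (r,kernel):
  L0: frame=0x18 idx=15 entry=0x1B007 [P=1 RW=1 US=1 PS=0]
  L1: frame=0x1B idx=22 entry=0x1C007 [P=1 RW=1 US=1 PS=0]
  ✓ 0x1C0EA  — 2 lookups
#1 VA=0x1E160EA (r,kernel):
  TLB hit vpn=0x1E16 → PA=0x1C0EA
#2 VA=0x201F6BF (r,kernel):
  L0: frame=0x18 idx=16 entry=0x1F007 [P=1 RW=1 US=1 PS=0]
  L1: frame=0x1F idx=31 entry=0x21007 [P=1 RW=1 US=1 PS=0]
  ✓ 0x216BF  — 2 lookups
#3 VA=0x2E072A5 (r,kernel):
  L0: frame=0x18 idx=23 entry=0x22007 [P=1 RW=1 US=1 PS=0]
  L1: frame=0x22 idx=7 entry=0x26007 [P=1 RW=1 US=1 PS=0]
  ✓ 0x262A5  — 2 lookups
#4 VA=0x160EC12 (r,kernel):
  L0: frame=0x18 idx=11 entry=0x29007 [P=1 RW=1 US=1 PS=0]
  L1: frame=0x29 idx=14 entry=0x62000 [P=0 RW=0 US=0 PS=0]
  ⇒ fault: PAGE_NOT_PRESENT  — 2 lookups
#5 VA=0xC004CB (r,kernel):
  L0: frame=0x18 idx=6 entry=0x76002 [P=0 RW=1 US=0 PS=0]
  ⇒ fault: PAGE_NOT_PRESENT  — 1 lookups
#6 VA=0x60C98E (r,kernel):
  L0: frame=0x18 idx=3 entry=0x2B007 [P=1 RW=1 US=1 PS=0]
  L1: frame=0x2B idx=12 entry=0x65006 [P=0 RW=1 US=1 PS=0]
  ⇒ fault: PAGE_NOT_PRESENT  — 2 lookups
#7 VA=0x2804BFA (r,kernel):
  L0: frame=0x18 idx=20 entry=0x2C007 [P=1 RW=1 US=1 PS=0]
  L1: frame=0x2C idx=4 entry=0x2E007 [P=1 RW=1 US=1 PS=0]
  ✓ 0x2EBFA  — 2 lookups

Access #5 PA: FAULT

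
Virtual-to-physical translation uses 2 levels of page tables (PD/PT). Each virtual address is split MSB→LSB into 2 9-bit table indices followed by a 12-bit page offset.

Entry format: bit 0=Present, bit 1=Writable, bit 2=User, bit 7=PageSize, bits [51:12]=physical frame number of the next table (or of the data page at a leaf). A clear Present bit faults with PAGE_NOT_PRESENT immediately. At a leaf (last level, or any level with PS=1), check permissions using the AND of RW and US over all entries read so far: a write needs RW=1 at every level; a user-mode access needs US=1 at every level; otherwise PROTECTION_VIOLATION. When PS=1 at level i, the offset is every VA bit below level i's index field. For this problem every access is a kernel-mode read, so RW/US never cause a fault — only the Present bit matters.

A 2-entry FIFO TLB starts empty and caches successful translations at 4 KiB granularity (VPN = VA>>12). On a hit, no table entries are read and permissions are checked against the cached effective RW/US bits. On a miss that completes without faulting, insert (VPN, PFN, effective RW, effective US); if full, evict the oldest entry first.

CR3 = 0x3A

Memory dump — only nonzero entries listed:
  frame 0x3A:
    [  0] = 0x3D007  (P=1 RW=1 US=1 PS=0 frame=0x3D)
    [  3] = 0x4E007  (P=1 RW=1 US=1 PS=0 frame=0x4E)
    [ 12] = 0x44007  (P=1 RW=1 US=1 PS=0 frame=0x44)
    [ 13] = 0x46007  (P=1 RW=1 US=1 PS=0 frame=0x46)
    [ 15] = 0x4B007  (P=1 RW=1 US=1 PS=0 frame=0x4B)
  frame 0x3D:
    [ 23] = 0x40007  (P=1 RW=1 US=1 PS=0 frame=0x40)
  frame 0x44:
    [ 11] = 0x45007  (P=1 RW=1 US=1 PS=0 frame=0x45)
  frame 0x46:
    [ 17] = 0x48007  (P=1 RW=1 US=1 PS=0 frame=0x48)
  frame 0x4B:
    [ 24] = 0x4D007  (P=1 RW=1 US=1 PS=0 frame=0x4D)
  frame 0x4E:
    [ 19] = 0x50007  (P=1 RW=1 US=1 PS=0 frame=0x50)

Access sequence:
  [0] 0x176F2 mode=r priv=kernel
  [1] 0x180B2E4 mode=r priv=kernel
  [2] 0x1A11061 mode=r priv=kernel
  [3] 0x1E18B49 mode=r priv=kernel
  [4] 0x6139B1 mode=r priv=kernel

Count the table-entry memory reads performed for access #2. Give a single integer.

Trace:
#0 VA=0x176F2 (r,kernel):
  L0: frame=0x3A idx=0 entry=0x3D007 [P=1 RW=1 US=1 PS=0]
  L1: frame=0x3D idx=23 entry=0x40007 [P=1 RW=1 US=1 PS=0]
  ⇒ phys 0x406F2  [2 reads]
#1 VA=0x180B2E4 (r,kernel):
  L0: frame=0x3A idx=12 entry=0x44007 [P=1 RW=1 US=1 PS=0]
  L1: frame=0x44 idx=11 entry=0x45007 [P=1 RW=1 US=1 PS=0]
  ⇒ phys 0x452E4  [2 reads]
#2 VA=0x1A11061 (r,kernel):
  L0: frame=0x3A idx=13 entry=0x46007 [P=1 RW=1 US=1 PS=0]
  L1: frame=0x46 idx=17 entry=0x48007 [P=1 RW=1 US=1 PS=0]
  ⇒ phys 0x48061  [2 reads]
#3 VA=0x1E18B49 (r,kernel):
  L0: frame=0x3A idx=15 entry=0x4B007 [P=1 RW=1 US=1 PS=0]
  L1: frame=0x4B idx=24 entry=0x4D007 [P=1 RW=1 US=1 PS=0]
  ⇒ phys 0x4DB49  [2 reads]
#4 VA=0x6139B1 (r,kernel):
  L0: frame=0x3A idx=3 entry=0x4E007 [P=1 RW=1 US=1 PS=0]
  L1: frame=0x4E idx=19 entry=0x50007 [P=1 RW=1 US=1 PS=0]
  ⇒ phys 0x509B1  [2 reads]

Entries read for #2: 2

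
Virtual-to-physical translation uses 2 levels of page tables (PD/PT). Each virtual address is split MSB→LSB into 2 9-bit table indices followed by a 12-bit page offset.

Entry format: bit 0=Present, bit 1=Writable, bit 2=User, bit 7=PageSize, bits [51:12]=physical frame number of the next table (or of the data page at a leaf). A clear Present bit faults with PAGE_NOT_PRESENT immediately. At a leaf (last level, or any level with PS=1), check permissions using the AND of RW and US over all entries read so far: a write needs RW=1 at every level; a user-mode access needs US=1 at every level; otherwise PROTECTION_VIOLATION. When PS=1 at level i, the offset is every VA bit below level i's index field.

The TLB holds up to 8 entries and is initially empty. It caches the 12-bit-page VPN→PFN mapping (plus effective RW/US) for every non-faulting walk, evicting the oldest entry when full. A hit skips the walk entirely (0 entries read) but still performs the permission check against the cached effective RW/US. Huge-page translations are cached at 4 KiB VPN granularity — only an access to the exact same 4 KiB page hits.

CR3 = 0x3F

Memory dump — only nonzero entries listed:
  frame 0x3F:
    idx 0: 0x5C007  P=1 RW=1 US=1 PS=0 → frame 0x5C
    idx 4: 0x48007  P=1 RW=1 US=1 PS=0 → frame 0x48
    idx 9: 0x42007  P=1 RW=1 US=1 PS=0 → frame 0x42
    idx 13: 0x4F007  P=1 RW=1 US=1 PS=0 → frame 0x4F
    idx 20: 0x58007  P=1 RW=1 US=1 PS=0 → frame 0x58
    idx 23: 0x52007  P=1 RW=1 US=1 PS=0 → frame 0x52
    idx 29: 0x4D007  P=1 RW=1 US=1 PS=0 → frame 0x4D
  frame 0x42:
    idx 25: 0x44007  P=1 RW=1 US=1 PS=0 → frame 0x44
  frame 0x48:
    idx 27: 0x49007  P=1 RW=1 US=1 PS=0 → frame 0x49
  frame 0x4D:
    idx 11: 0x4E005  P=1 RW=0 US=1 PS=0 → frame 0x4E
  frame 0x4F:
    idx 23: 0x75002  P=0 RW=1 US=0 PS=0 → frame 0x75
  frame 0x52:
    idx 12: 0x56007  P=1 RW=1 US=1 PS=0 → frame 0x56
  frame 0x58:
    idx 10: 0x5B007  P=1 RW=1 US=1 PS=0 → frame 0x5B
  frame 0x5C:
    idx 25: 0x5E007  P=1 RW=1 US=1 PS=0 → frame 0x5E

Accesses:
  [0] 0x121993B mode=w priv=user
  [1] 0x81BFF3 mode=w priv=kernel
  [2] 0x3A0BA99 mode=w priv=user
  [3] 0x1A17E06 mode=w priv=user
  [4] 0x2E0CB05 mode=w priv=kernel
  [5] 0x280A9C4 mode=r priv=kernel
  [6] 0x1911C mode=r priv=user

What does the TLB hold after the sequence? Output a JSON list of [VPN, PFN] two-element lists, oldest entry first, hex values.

Trace:
#0 VA=0x121993B (w,user):
  [0] read 0x3F idx=9: raw=0x42007 flags P=1 W=1 U=1 S=0
  [1] read 0x42 idx=25: raw=0x44007 flags P=1 W=1 U=1 S=0
  ⇒ phys 0x4493B  [2 reads]
#1 VA=0x81BFF3 (w,kernel):
  [0] read 0x3F idx=4: raw=0x48007 flags P=1 W=1 U=1 S=0
  [1] read 0x48 idx=27: raw=0x49007 flags P=1 W=1 U=1 S=0
  ⇒ phys 0x49FF3  [2 reads]
#2 VA=0x3A0BA99 (w,user):
  [0] read 0x3F idx=29: raw=0x4D007 flags P=1 W=1 U=1 S=0
  [1] read 0x4D idx=11: raw=0x4E005 flags P=1 W=0 U=1 S=0
  → PROTECTION_VIOLATION  (2 entries read)
#3 VA=0x1A17E06 (w,user):
  [0] read 0x3F idx=13: raw=0x4F007 flags P=1 W=1 U=1 S=0
  [1] read 0x4F idx=23: raw=0x75002 flags P=0 W=1 U=0 S=0
  → PAGE_NOT_PRESENT  (2 entries read)
#4 VA=0x2E0CB05 (w,kernel):
  [0] read 0x3F idx=23: raw=0x52007 flags P=1 W=1 U=1 S=0
  [1] read 0x52 idx=12: raw=0x56007 flags P=1 W=1 U=1 S=0
  ⇒ phys 0x56B05  [2 reads]
#5 VA=0x280A9C4 (r,kernel):
  [0] read 0x3F idx=20: raw=0x58007 flags P=1 W=1 U=1 S=0
  [1] read 0x58 idx=10: raw=0x5B007 flags P=1 W=1 U=1 S=0
  ⇒ phys 0x5B9C4  [2 reads]
#6 VA=0x1911C (r,user):
  [0] read 0x3F idx=0: raw=0x5C007 flags P=1 W=1 U=1 S=0
  [1] read 0x5C idx=25: raw=0x5E007 flags P=1 W=1 U=1 S=0
  ⇒ phys 0x5E11C  [2 reads]

TLB: [["0x1219", "0x44"], ["0x81B", "0x49"], ["0x2E0C", "0x56"], ["0x280A", "0x5B"], ["0x19", "0x5E"]]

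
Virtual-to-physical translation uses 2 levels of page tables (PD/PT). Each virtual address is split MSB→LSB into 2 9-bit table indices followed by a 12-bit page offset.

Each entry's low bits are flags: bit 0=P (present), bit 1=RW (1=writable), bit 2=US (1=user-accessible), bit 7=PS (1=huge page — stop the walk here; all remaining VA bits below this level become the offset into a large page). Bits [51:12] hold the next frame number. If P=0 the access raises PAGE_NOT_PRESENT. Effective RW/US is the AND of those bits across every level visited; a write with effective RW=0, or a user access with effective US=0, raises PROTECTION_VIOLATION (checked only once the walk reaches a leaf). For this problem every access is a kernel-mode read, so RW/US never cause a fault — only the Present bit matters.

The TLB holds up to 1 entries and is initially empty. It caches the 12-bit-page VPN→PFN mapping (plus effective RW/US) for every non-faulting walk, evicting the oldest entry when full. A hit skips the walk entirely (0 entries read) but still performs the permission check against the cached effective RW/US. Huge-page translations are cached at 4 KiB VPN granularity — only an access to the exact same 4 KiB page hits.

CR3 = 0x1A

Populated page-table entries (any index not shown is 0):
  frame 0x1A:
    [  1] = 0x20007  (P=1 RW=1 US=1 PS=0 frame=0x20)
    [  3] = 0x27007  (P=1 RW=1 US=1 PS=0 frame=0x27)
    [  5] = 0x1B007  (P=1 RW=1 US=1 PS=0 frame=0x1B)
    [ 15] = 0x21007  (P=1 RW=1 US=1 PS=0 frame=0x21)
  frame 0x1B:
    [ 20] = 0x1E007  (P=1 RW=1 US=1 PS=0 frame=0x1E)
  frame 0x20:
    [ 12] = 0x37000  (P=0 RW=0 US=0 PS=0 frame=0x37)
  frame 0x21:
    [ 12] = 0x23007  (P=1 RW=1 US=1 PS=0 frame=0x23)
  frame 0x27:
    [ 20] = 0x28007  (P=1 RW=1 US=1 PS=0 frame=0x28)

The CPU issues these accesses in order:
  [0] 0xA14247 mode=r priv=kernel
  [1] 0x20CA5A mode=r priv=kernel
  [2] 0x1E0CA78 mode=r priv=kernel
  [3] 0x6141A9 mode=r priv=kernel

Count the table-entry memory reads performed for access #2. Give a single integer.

Per-access translation:
#0 VA=0xA14247 (r,kernel):
  L0: frame=0x1A idx=5 entry=0x1B007 [P=1 RW=1 US=1 PS=0]
  L1: frame=0x1B idx=20 entry=0x1E007 [P=1 RW=1 US=1 PS=0]
  ⇒ phys 0x1E247  [2 reads]
#1 VA=0x20CA5A (r,kernel):
  L0: frame=0x1A idx=1 entry=0x20007 [P=1 RW=1 US=1 PS=0]
  L1: frame=0x20 idx=12 entry=0x37000 [P=0 RW=0 US=0 PS=0]
  ✗ PAGE_NOT_PRESENT  [2 reads]
#2 VA=0x1E0CA78 (r,kernel):
  L0: frame=0x1A idx=15 entry=0x21007 [P=1 RW=1 US=1 PS=0]
  L1: frame=0x21 idx=12 entry=0x23007 [P=1 RW=1 US=1 PS=0]
  ⇒ phys 0x23A78  [2 reads]
#3 VA=0x6141A9 (r,kernel):
  L0: frame=0x1A idx=3 entry=0x27007 [P=1 RW=1 US=1 PS=0]
  L1: frame=0x27 idx=20 entry=0x28007 [P=1 RW=1 US=1 PS=0]
  ⇒ phys 0x281A9  [2 reads]

Entries read for #2: 2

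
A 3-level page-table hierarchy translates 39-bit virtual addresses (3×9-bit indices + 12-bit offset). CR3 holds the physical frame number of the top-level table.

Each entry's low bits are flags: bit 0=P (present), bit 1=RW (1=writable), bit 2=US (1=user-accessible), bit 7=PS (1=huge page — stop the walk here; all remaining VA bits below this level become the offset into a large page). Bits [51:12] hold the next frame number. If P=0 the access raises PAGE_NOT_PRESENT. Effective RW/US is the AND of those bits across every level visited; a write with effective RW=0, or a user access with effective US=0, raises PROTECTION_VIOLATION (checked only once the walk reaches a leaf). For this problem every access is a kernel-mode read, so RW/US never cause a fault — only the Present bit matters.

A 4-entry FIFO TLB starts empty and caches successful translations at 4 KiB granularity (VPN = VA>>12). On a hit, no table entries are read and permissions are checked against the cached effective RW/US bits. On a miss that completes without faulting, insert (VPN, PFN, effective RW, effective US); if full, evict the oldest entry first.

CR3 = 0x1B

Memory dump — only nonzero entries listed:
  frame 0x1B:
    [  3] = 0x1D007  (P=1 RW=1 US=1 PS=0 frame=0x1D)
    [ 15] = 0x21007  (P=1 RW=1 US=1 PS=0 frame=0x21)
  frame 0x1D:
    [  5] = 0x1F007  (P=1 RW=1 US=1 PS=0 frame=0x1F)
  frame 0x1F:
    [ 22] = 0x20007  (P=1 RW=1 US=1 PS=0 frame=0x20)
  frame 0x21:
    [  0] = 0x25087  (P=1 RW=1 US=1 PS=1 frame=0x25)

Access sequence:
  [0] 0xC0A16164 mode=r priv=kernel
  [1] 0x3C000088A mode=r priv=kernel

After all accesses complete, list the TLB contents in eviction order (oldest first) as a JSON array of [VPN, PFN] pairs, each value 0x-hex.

Per-access translation:
#0 VA=0xC0A16164 (r,kernel):
  L0: frame=0x1B idx=3 entry=0x1D007 [P=1 RW=1 US=1 PS=0]
  L1: frame=0x1D idx=5 entry=0x1F007 [P=1 RW=1 US=1 PS=0]
  L2: frame=0x1F idx=22 entry=0x20007 [P=1 RW=1 US=1 PS=0]
  ✓ 0x20164  — 3 lookups
#1 VA=0x3C000088A (r,kernel):
  L0: frame=0x1B idx=15 entry=0x21007 [P=1 RW=1 US=1 PS=0]
  L1: frame=0x21 idx=0 entry=0x25087 [P=1 RW=1 US=1 PS=1]
  ✓ 0x2588A (huge @L1)  — 2 lookups

TLB: [["0xC0A16", "0x20"], ["0x3C0000", "0x25"]]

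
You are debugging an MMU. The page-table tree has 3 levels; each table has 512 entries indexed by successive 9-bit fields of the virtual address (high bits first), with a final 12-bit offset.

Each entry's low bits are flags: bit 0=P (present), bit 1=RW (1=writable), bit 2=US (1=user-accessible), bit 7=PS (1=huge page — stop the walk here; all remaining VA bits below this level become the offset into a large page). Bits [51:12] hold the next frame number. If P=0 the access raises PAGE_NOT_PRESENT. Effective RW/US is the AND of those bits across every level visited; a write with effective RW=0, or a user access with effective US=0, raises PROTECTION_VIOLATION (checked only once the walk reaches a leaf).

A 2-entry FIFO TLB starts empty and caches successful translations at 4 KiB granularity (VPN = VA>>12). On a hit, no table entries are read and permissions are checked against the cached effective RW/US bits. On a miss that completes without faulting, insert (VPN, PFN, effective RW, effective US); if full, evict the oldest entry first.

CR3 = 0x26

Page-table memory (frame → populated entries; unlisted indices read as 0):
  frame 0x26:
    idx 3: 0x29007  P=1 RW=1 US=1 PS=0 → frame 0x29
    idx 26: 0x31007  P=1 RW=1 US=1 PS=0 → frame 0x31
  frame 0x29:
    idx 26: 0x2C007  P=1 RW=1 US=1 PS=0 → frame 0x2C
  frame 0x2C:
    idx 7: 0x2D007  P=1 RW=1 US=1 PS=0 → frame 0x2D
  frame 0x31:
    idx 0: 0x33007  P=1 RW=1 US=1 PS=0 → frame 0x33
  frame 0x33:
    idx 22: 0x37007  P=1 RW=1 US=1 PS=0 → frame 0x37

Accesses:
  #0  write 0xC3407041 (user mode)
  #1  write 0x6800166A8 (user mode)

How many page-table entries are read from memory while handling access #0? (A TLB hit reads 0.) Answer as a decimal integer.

Per-access translation:
#0 VA=0xC3407041 (w,user):
  L0: frame=0x26 idx=3 entry=0x29007 [P=1 RW=1 US=1 PS=0]
  L1: frame=0x29 idx=26 entry=0x2C007 [P=1 RW=1 US=1 PS=0]
  L2: frame=0x2C idx=7 entry=0x2D007 [P=1 RW=1 US=1 PS=0]
  ⇒ phys 0x2D041  [3 reads]
#1 VA=0x6800166A8 (w,user):
  L0: frame=0x26 idx=26 entry=0x31007 [P=1 RW=1 US=1 PS=0]
  L1: frame=0x31 idx=0 entry=0x33007 [P=1 RW=1 US=1 PS=0]
  L2: frame=0x33 idx=22 entry=0x37007 [P=1 RW=1 US=1 PS=0]
  ⇒ phys 0x376A8  [3 reads]

Entries read for #0: 3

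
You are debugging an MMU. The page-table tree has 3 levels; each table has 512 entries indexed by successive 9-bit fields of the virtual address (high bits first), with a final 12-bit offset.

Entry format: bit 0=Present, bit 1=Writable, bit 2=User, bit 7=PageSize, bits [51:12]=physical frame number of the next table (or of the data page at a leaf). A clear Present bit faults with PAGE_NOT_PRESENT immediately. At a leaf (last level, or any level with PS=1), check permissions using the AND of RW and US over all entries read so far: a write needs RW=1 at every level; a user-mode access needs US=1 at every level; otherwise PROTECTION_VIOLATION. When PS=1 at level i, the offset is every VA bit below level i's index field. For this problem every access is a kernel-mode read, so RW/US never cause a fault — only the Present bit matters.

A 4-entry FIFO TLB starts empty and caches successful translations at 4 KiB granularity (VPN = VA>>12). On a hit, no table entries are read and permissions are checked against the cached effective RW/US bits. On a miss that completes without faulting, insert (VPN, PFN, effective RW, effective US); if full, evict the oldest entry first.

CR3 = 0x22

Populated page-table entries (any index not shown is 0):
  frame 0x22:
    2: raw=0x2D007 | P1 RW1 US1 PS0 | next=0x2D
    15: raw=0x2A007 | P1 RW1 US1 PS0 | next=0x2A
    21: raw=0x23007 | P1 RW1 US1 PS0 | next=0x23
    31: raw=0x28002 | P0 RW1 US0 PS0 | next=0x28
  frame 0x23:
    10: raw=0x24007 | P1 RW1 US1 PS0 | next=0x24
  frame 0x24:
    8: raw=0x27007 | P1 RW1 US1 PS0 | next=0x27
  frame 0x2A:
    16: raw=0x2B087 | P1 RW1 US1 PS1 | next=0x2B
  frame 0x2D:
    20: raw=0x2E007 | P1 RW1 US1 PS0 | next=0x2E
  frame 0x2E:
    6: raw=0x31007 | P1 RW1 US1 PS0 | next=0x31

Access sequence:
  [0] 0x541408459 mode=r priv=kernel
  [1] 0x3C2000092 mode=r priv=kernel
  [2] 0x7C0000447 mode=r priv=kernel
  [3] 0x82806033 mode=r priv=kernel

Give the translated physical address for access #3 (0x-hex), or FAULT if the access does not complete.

Walk each access:
#0 VA=0x541408459 (r,kernel):
  [0] read 0x22 idx=21: raw=0x23007 flags P=1 W=1 U=1 S=0
  [1] read 0x23 idx=10: raw=0x24007 flags P=1 W=1 U=1 S=0
  [2] read 0x24 idx=8: raw=0x27007 flags P=1 W=1 U=1 S=0
  ✓ 0x27459  — 3 lookups
#1 VA=0x3C2000092 (r,kernel):
  [0] read 0x22 idx=15: raw=0x2A007 flags P=1 W=1 U=1 S=0
  [1] read 0x2A idx=16: raw=0x2B087 flags P=1 W=1 U=1 S=1
  ✓ 0x2B092 (huge @L1)  — 2 lookups
#2 VA=0x7C0000447 (r,kernel):
  [0] read 0x22 idx=31: raw=0x28002 flags P=0 W=1 U=0 S=0
  ⇒ fault: PAGE_NOT_PRESENT  — 1 lookups
#3 VA=0x82806033 (r,kernel):
  [0] read 0x22 idx=2: raw=0x2D007 flags P=1 W=1 U=1 S=0
  [1] read 0x2D idx=20: raw=0x2E007 flags P=1 W=1 U=1 S=0
  [2] read 0x2E idx=6: raw=0x31007 flags P=1 W=1 U=1 S=0
  ✓ 0x31033  — 3 lookups

Access #3 PA: 0x31033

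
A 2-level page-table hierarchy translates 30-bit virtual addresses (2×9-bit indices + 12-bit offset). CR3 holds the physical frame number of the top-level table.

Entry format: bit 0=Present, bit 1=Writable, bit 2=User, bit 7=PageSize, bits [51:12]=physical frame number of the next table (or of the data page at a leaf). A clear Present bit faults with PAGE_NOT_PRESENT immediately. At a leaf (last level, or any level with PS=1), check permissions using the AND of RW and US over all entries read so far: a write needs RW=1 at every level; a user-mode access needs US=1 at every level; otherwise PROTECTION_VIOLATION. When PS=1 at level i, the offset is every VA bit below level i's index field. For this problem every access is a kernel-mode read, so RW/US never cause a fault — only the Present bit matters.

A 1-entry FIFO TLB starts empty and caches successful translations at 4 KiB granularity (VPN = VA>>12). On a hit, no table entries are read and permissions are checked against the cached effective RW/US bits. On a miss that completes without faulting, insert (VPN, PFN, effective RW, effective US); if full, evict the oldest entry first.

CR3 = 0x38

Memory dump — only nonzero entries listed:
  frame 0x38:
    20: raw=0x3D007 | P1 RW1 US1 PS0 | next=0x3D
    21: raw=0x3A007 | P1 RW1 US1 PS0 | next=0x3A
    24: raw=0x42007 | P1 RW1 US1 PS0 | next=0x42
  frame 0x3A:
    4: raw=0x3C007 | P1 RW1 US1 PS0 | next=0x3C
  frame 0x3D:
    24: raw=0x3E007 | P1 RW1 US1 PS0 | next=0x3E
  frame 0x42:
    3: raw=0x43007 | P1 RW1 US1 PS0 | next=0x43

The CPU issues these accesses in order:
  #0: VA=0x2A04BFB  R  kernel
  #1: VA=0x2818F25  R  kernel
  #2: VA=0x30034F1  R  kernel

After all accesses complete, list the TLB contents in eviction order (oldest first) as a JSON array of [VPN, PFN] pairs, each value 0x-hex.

Trace:
#0 VA=0x2A04BFB (r,kernel):
  L0: frame=0x38 idx=21 entry=0x3A007 [P=1 RW=1 US=1 PS=0]
  L1: frame=0x3A idx=4 entry=0x3C007 [P=1 RW=1 US=1 PS=0]
  → PA=0x3CBFB  (2 entries read)
#1 VA=0x2818F25 (r,kernel):
  L0: frame=0x38 idx=20 entry=0x3D007 [P=1 RW=1 US=1 PS=0]
  L1: frame=0x3D idx=24 entry=0x3E007 [P=1 RW=1 US=1 PS=0]
  → PA=0x3EF25  (2 entries read)
#2 VA=0x30034F1 (r,kernel):
  L0: frame=0x38 idx=24 entry=0x42007 [P=1 RW=1 US=1 PS=0]
  L1: frame=0x42 idx=3 entry=0x43007 [P=1 RW=1 US=1 PS=0]
  → PA=0x434F1  (2 entries read)

TLB: [["0x3003", "0x43"]]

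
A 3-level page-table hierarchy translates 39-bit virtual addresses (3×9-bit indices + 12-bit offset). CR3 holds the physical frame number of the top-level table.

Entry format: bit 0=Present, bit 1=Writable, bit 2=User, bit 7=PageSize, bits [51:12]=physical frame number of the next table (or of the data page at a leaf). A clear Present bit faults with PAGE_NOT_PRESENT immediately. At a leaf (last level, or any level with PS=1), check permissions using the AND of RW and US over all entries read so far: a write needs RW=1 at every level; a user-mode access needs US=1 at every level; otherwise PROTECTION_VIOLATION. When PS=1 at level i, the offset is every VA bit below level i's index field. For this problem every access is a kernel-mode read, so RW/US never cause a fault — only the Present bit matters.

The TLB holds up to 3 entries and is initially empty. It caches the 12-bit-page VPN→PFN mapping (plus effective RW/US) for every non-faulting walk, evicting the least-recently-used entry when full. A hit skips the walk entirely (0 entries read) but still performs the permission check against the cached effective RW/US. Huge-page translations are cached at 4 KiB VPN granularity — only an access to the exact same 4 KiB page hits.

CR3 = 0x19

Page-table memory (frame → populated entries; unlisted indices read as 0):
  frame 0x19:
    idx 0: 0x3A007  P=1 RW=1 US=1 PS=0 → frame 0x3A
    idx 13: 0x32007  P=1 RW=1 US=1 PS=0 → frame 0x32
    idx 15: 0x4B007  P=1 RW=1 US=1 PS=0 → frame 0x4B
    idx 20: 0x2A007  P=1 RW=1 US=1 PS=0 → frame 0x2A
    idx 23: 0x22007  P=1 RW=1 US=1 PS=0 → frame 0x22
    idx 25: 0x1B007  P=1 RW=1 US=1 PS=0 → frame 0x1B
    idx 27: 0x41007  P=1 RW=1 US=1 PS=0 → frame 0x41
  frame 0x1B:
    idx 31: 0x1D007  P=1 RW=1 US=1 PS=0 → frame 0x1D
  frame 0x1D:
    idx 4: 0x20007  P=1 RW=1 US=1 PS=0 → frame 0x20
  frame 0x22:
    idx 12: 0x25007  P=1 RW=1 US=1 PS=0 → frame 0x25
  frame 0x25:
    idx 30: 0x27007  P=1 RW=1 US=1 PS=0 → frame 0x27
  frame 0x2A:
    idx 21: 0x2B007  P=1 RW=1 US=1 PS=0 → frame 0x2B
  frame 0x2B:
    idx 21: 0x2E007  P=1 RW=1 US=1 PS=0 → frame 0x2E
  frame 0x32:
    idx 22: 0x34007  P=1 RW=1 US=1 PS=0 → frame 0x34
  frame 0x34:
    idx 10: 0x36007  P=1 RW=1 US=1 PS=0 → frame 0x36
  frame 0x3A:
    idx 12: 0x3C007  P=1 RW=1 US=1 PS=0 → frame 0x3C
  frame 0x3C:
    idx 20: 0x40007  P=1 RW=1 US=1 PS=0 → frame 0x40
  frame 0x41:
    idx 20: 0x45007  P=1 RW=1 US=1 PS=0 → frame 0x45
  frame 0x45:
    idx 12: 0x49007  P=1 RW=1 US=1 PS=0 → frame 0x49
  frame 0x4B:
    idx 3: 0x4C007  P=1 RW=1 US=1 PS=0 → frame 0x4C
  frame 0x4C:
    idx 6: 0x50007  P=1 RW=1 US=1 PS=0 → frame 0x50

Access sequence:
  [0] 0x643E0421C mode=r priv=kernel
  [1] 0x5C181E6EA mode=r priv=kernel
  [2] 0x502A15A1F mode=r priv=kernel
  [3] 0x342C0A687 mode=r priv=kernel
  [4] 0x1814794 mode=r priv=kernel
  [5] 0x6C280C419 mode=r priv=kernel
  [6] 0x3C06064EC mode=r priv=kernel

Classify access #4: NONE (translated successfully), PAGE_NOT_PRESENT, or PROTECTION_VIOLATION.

Walk each access:
#0 VA=0x643E0421C (r,kernel):
  [0] read 0x19 idx=25: raw=0x1B007 flags P=1 W=1 U=1 S=0
  [1] read 0x1B idx=31: raw=0x1D007 flags P=1 W=1 U=1 S=0
  [2] read 0x1D idx=4: raw=0x20007 flags P=1 W=1 U=1 S=0
  ✓ 0x2021C  — 3 lookups
#1 VA=0x5C181E6EA (r,kernel):
  [0] read 0x19 idx=23: raw=0x22007 flags P=1 W=1 U=1 S=0
  [1] read 0x22 idx=12: raw=0x25007 flags P=1 W=1 U=1 S=0
  [2] read 0x25 idx=30: raw=0x27007 flags P=1 W=1 U=1 S=0
  ✓ 0x276EA  — 3 lookups
#2 VA=0x502A15A1F (r,kernel):
  [0] read 0x19 idx=20: raw=0x2A007 flags P=1 W=1 U=1 S=0
  [1] read 0x2A idx=21: raw=0x2B007 flags P=1 W=1 U=1 S=0
  [2] read 0x2B idx=21: raw=0x2E007 flags P=1 W=1 U=1 S=0
  ✓ 0x2EA1F  — 3 lookups
#3 VA=0x342C0A687 (r,kernel):
  [0] read 0x19 idx=13: raw=0x32007 flags P=1 W=1 U=1 S=0
  [1] read 0x32 idx=22: raw=0x34007 flags P=1 W=1 U=1 S=0
  [2] read 0x34 idx=10: raw=0x36007 flags P=1 W=1 U=1 S=0
  ✓ 0x36687  — 3 lookups
#4 VA=0x1814794 (r,kernel):
  [0] read 0x19 idx=0: raw=0x3A007 flags P=1 W=1 U=1 S=0
  [1] read 0x3A idx=12: raw=0x3C007 flags P=1 W=1 U=1 S=0
  [2] read 0x3C idx=20: raw=0x40007 flags P=1 W=1 U=1 S=0
  ✓ 0x40794  — 3 lookups
#5 VA=0x6C280C419 (r,kernel):
  [0] read 0x19 idx=27: raw=0x41007 flags P=1 W=1 U=1 S=0
  [1] read 0x41 idx=20: raw=0x45007 flags P=1 W=1 U=1 S=0
  [2] read 0x45 idx=12: raw=0x49007 flags P=1 W=1 U=1 S=0
  ✓ 0x49419  — 3 lookups
#6 VA=0x3C06064EC (r,kernel):
  [0] read 0x19 idx=15: raw=0x4B007 flags P=1 W=1 U=1 S=0
  [1] read 0x4B idx=3: raw=0x4C007 flags P=1 W=1 U=1 S=0
  [2] read 0x4C idx=6: raw=0x50007 flags P=1 W=1 U=1 S=0
  ✓ 0x504EC  — 3 lookups

Access #4 fault: NONE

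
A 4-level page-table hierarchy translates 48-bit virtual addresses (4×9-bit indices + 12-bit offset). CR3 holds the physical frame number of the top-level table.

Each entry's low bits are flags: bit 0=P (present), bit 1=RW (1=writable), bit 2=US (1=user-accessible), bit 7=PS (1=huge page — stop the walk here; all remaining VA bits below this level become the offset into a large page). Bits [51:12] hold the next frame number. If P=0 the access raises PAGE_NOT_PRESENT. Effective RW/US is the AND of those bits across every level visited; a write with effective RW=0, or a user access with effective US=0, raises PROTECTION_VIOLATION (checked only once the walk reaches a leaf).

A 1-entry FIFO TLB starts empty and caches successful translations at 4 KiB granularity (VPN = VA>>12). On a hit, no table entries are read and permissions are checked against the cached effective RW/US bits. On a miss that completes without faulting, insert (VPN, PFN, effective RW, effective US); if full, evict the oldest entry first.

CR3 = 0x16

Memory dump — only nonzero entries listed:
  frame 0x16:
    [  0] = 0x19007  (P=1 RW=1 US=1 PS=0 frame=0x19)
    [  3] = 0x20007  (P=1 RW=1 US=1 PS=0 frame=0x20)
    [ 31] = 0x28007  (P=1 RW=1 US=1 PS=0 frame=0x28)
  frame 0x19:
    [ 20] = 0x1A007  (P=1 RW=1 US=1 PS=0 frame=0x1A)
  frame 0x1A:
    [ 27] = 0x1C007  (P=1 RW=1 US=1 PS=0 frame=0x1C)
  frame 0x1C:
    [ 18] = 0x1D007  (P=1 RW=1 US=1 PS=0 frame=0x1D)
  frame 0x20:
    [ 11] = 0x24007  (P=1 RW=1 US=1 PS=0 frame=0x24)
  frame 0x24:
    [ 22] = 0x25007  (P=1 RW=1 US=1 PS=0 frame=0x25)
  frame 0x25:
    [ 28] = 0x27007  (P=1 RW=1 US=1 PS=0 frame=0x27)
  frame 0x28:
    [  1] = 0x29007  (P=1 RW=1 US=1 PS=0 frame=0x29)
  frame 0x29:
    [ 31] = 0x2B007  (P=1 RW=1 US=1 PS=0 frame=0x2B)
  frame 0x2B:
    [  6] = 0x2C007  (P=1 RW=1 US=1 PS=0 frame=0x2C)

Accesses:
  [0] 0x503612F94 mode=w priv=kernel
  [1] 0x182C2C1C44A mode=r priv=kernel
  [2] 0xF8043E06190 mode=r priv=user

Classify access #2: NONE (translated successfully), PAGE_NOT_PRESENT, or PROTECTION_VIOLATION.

Trace:
#0 VA=0x503612F94 (w,kernel):
  L0: frame=0x16 idx=0 entry=0x19007 [P=1 RW=1 US=1 PS=0]
  L1: frame=0x19 idx=20 entry=0x1A007 [P=1 RW=1 US=1 PS=0]
  L2: frame=0x1A idx=27 entry=0x1C007 [P=1 RW=1 US=1 PS=0]
  L3: frame=0x1C idx=18 entry=0x1D007 [P=1 RW=1 US=1 PS=0]
  ✓ 0x1DF94  — 4 lookups
#1 VA=0x182C2C1C44A (r,kernel):
  L0: frame=0x16 idx=3 entry=0x20007 [P=1 RW=1 US=1 PS=0]
  L1: frame=0x20 idx=11 entry=0x24007 [P=1 RW=1 US=1 PS=0]
  L2: frame=0x24 idx=22 entry=0x25007 [P=1 RW=1 US=1 PS=0]
  L3: frame=0x25 idx=28 entry=0x27007 [P=1 RW=1 US=1 PS=0]
  ✓ 0x2744A  — 4 lookups
#2 VA=0xF8043E06190 (r,user):
  L0: frame=0x16 idx=31 entry=0x28007 [P=1 RW=1 US=1 PS=0]
  L1: frame=0x28 idx=1 entry=0x29007 [P=1 RW=1 US=1 PS=0]
  L2: frame=0x29 idx=31 entry=0x2B007 [P=1 RW=1 US=1 PS=0]
  L3: frame=0x2B idx=6 entry=0x2C007 [P=1 RW=1 US=1 PS=0]
  ✓ 0x2C190  — 4 lookups

Access #2 fault: NONE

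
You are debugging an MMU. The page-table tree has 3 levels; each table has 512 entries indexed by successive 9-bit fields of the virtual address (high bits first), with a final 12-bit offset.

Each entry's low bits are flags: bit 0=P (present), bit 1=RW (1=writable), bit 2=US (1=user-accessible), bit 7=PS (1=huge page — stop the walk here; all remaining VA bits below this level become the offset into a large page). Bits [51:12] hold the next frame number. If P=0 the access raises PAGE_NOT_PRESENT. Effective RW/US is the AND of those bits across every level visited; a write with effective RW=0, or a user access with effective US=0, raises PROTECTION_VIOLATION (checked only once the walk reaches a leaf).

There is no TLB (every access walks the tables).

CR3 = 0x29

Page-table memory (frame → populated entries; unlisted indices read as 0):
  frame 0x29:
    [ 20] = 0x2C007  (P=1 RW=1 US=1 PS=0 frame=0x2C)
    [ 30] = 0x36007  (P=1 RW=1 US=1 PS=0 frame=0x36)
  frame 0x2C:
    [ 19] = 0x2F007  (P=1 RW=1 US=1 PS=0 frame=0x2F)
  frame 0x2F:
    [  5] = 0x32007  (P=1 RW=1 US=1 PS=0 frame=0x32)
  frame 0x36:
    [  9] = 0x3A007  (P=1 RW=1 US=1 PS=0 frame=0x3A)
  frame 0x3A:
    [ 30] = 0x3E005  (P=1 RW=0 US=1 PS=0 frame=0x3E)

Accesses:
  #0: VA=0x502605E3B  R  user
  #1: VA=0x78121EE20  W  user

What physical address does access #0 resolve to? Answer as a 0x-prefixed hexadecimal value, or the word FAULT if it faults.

Per-access translation:
#0 VA=0x502605E3B (r,user):
  lvl0: tbl 0x29, slot 20 ⇒ 0x2C007 (P1/RW1/US1/PS0)
  lvl1: tbl 0x2C, slot 19 ⇒ 0x2F007 (P1/RW1/US1/PS0)
  lvl2: tbl 0x2F, slot 5 ⇒ 0x32007 (P1/RW1/US1/PS0)
  → PA=0x32E3B  (3 entries read)
#1 VA=0x78121EE20 (w,user):
  lvl0: tbl 0x29, slot 30 ⇒ 0x36007 (P1/RW1/US1/PS0)
  lvl1: tbl 0x36, slot 9 ⇒ 0x3A007 (P1/RW1/US1/PS0)
  lvl2: tbl 0x3A, slot 30 ⇒ 0x3E005 (P1/RW0/US1/PS0)
  ⇒ fault: PROTECTION_VIOLATION  — 3 lookups

Access #0 PA: 0x32E3B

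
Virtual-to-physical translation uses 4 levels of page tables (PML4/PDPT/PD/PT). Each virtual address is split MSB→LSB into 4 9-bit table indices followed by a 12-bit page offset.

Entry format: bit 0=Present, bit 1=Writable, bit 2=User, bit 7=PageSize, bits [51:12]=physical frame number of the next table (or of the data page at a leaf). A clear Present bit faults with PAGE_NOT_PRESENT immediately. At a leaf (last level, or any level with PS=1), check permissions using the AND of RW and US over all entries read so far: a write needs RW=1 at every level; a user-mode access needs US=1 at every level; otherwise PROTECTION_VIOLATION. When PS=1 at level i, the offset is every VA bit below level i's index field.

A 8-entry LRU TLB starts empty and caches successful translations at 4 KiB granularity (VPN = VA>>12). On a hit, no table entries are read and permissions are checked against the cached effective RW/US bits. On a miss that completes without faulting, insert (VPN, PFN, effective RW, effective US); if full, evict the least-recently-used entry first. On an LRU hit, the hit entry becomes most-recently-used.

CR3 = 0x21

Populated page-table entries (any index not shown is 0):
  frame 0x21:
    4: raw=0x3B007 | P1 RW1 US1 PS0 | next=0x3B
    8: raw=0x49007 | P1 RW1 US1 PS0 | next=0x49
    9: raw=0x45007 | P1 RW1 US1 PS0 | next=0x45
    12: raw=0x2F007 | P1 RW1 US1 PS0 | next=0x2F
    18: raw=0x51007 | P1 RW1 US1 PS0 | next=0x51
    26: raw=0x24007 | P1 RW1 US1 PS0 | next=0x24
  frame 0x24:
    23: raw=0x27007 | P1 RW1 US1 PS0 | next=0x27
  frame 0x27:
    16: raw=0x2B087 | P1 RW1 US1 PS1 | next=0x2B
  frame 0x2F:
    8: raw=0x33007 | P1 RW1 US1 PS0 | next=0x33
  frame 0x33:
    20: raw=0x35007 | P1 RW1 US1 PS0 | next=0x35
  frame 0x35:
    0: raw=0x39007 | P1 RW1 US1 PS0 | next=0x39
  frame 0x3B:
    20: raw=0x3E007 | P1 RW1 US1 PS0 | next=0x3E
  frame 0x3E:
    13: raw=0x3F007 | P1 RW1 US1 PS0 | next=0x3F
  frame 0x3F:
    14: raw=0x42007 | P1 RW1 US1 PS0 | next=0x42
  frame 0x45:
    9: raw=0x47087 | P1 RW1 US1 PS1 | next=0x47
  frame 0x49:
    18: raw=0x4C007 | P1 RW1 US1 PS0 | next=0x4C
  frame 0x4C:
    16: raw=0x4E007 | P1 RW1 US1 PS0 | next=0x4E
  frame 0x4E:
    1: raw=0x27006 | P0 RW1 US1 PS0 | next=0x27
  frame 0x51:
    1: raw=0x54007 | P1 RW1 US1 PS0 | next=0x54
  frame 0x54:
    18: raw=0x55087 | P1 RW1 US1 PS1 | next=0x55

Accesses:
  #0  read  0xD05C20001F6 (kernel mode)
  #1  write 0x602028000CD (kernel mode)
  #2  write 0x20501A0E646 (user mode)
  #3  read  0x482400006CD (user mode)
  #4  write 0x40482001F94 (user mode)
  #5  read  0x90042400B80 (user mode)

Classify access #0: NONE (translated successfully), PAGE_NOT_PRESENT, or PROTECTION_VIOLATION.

Per-access translation:
#0 VA=0xD05C20001F6 (r,kernel):
  [0] read 0x21 idx=26: raw=0x24007 flags P=1 W=1 U=1 S=0
  [1] read 0x24 idx=23: raw=0x27007 flags P=1 W=1 U=1 S=0
  [2] read 0x27 idx=16: raw=0x2B087 flags P=1 W=1 U=1 S=1
  ⇒ phys 0x2B1F6 (huge @L2)  [3 reads]
#1 VA=0x602028000CD (w,kernel):
  [0] read 0x21 idx=12: raw=0x2F007 flags P=1 W=1 U=1 S=0
  [1] read 0x2F idx=8: raw=0x33007 flags P=1 W=1 U=1 S=0
  [2] read 0x33 idx=20: raw=0x35007 flags P=1 W=1 U=1 S=0
  [3] read 0x35 idx=0: raw=0x39007 flags P=1 W=1 U=1 S=0
  ⇒ phys 0x390CD  [4 reads]
#2 VA=0x20501A0E646 (w,user):
  [0] read 0x21 idx=4: raw=0x3B007 flags P=1 W=1 U=1 S=0
  [1] read 0x3B idx=20: raw=0x3E007 flags P=1 W=1 U=1 S=0
  [2] read 0x3E idx=13: raw=0x3F007 flags P=1 W=1 U=1 S=0
  [3] read 0x3F idx=14: raw=0x42007 flags P=1 W=1 U=1 S=0
  ⇒ phys 0x42646  [4 reads]
#3 VA=0x482400006CD (r,user):
  [0] read 0x21 idx=9: raw=0x45007 flags P=1 W=1 U=1 S=0
  [1] read 0x45 idx=9: raw=0x47087 flags P=1 W=1 U=1 S=1
  ⇒ phys 0x476CD (huge @L1)  [2 reads]
#4 VA=0x40482001F94 (w,user):
  [0] read 0x21 idx=8: raw=0x49007 flags P=1 W=1 U=1 S=0
  [1] read 0x49 idx=18: raw=0x4C007 flags P=1 W=1 U=1 S=0
  [2] read 0x4C idx=16: raw=0x4E007 flags P=1 W=1 U=1 S=0
  [3] read 0x4E idx=1: raw=0x27006 flags P=0 W=1 U=1 S=0
  → PAGE_NOT_PRESENT  (4 entries read)
#5 VA=0x90042400B80 (r,user):
  [0] read 0x21 idx=18: raw=0x51007 flags P=1 W=1 U=1 S=0
  [1] read 0x51 idx=1: raw=0x54007 flags P=1 W=1 U=1 S=0
  [2] read 0x54 idx=18: raw=0x55087 flags P=1 W=1 U=1 S=1
  ⇒ phys 0x55B80 (huge @L2)  [3 reads]

Access #0 fault: NONE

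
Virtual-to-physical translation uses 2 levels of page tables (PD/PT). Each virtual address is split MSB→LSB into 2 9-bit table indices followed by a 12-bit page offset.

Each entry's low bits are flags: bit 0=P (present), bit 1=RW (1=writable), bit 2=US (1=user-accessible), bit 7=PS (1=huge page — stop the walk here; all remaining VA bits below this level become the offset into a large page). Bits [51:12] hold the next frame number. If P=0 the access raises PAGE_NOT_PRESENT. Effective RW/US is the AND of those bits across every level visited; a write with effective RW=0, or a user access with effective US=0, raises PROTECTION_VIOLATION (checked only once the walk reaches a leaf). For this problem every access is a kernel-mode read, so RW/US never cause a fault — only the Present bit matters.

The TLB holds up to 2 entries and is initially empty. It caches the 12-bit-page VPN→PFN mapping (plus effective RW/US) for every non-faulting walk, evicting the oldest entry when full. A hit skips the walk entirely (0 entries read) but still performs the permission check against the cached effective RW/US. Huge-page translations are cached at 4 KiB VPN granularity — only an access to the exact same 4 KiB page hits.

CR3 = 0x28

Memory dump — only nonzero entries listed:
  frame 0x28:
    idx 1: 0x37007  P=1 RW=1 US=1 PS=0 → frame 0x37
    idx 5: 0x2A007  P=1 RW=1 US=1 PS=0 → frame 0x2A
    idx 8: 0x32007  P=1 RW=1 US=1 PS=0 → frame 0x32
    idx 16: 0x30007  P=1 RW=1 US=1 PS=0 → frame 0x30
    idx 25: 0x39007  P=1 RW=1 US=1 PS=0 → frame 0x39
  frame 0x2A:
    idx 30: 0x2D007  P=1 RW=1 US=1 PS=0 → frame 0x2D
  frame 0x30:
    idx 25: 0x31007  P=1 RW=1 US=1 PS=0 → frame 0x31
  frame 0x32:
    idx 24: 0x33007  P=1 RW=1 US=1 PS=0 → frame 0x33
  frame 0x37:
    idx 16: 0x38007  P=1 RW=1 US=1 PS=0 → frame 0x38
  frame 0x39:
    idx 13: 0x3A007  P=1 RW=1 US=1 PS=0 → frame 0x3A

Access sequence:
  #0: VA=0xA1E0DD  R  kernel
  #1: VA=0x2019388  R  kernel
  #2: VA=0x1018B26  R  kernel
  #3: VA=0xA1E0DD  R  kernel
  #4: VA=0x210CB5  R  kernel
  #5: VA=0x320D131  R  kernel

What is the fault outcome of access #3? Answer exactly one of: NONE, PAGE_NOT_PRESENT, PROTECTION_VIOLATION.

Per-access translation:
#0 VA=0xA1E0DD (r,kernel):
  L0 @0x28[5] → 0x2A007  P=1,RW=1,US=1,PS=0
  L1 @0x2A[30] → 0x2D007  P=1,RW=1,US=1,PS=0
  → PA=0x2D0DD  (2 entries read)
#1 VA=0x2019388 (r,kernel):
  L0 @0x28[16] → 0x30007  P=1,RW=1,US=1,PS=0
  L1 @0x30[25] → 0x31007  P=1,RW=1,US=1,PS=0
  → PA=0x31388  (2 entries read)
#2 VA=0x1018B26 (r,kernel):
  L0 @0x28[8] → 0x32007  P=1,RW=1,US=1,PS=0
  L1 @0x32[24] → 0x33007  P=1,RW=1,US=1,PS=0
  → PA=0x33B26  (2 entries read)
#3 VA=0xA1E0DD (r,kernel):
  L0 @0x28[5] → 0x2A007  P=1,RW=1,US=1,PS=0
  L1 @0x2A[30] → 0x2D007  P=1,RW=1,US=1,PS=0
  → PA=0x2D0DD  (2 entries read)
#4 VA=0x210CB5 (r,kernel):
  L0 @0x28[1] → 0x37007  P=1,RW=1,US=1,PS=0
  L1 @0x37[16] → 0x38007  P=1,RW=1,US=1,PS=0
  → PA=0x38CB5  (2 entries read)
#5 VA=0x320D131 (r,kernel):
  L0 @0x28[25] → 0x39007  P=1,RW=1,US=1,PS=0
  L1 @0x39[13] → 0x3A007  P=1,RW=1,US=1,PS=0
  → PA=0x3A131  (2 entries read)

Access #3 fault: NONE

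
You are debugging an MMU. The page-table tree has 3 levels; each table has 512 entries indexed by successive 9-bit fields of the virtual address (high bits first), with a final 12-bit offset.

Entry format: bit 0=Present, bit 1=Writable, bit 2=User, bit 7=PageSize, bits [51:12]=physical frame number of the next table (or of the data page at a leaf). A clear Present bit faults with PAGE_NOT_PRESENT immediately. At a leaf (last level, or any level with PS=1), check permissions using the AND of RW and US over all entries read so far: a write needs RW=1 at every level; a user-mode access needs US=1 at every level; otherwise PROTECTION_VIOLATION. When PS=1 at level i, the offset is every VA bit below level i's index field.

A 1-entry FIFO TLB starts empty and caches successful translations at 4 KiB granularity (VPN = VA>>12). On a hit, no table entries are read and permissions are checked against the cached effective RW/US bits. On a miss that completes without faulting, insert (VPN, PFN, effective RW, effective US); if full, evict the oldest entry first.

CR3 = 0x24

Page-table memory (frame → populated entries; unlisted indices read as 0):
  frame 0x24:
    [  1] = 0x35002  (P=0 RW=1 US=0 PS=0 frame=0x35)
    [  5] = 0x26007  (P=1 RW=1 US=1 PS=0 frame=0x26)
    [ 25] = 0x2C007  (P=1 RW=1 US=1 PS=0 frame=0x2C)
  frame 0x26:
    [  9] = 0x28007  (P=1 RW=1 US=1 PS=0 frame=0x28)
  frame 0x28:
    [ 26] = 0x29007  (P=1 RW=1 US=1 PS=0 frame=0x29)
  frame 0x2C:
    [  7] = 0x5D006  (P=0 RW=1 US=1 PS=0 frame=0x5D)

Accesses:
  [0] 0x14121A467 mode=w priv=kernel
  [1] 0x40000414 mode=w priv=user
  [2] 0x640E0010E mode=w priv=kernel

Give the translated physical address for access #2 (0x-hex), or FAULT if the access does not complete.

Trace:
#0 VA=0x14121A467 (w,kernel):
  L0: frame=0x24 idx=5 entry=0x26007 [P=1 RW=1 US=1 PS=0]
  L1: frame=0x26 idx=9 entry=0x28007 [P=1 RW=1 US=1 PS=0]
  L2: frame=0x28 idx=26 entry=0x29007 [P=1 RW=1 US=1 PS=0]
  ⇒ phys 0x29467  [3 reads]
#1 VA=0x40000414 (w,user):
  L0: frame=0x24 idx=1 entry=0x35002 [P=0 RW=1 US=0 PS=0]
  → PAGE_NOT_PRESENT  (1 entries read)
#2 VA=0x640E0010E (w,kernel):
  L0: frame=0x24 idx=25 entry=0x2C007 [P=1 RW=1 US=1 PS=0]
  L1: frame=0x2C idx=7 entry=0x5D006 [P=0 RW=1 US=1 PS=0]
  → PAGE_NOT_PRESENT  (2 entries read)

Access #2 PA: FAULT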